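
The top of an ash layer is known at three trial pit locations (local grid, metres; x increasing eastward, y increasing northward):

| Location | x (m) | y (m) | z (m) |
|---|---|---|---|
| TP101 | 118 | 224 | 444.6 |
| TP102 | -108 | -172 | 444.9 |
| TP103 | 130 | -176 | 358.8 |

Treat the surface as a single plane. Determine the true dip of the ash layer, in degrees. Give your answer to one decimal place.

Let the plane be z = a·x + b·y + c.
TP102−TP101: −226a − 396b = 0.3;  TP103−TP101: 12a − 400b = −85.8.
Solving gives a = −0.35834, b = 0.20375.
Gradient magnitude |∇z| = √(a² + b²) = √(0.12841 + 0.04151) = 0.41222.
True dip = arctan(0.41222) = 22.4°, dipping toward ESE (azimuth ≈ 120°).

22.4°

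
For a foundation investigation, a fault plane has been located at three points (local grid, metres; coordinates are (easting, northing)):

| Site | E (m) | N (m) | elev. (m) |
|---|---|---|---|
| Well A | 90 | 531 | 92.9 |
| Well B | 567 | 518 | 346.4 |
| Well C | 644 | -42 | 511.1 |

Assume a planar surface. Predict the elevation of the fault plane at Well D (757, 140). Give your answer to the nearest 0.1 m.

530.1 m

Let the plane be z = a·E + b·N + c.
Well B−Well A: 477a − 13b = 253.5;  Well C−Well A: 554a − 573b = 418.2.
Solving gives a = 0.52540, b = −0.22186.
Then c = 92.9 − a·90 − b·531 = 163.42.
At (757, 140): z = 397.7 − 31.1 + 163.42 = 530.1 m.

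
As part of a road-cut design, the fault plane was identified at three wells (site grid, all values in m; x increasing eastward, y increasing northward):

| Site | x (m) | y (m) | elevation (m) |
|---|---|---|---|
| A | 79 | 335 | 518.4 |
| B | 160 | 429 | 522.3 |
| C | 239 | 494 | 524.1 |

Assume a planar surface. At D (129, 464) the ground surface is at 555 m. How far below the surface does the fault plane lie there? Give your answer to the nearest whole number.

29 m

Let the plane be z = a·x + b·y + c.
B−A: 81a + 94b = 3.9;  C−A: 160a + 159b = 5.7.
Solving gives a = −0.03901, b = 0.07510.
Then c = 518.4 − a·79 − b·335 = 496.32.
At (129, 464): z_contact = −5.0 + 34.8 + 496.32 = 526.1 m.
Depth below ground = 555 − 526.1 = 29 m.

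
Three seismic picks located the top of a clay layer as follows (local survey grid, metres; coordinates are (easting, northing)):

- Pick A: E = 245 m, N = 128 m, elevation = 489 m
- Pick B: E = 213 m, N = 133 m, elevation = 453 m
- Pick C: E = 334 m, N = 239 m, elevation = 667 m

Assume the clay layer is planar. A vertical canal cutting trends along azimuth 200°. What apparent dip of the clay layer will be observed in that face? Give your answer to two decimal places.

Two edge vectors: Pick A→Pick B = (-32, 5, -36), Pick A→Pick C = (89, 111, 178).
Normal n = (Pick A→Pick B) × (Pick A→Pick C) = (4886, 2492, -3997).
So ∂z/∂E = −n_x/n_z = 1.22242 and ∂z/∂N = −n_y/n_z = 0.62347.
Unit vector along 200° is (sin 200°, cos 200°) = (-0.3420, -0.9397).
Slope in that direction = a·(-0.3420) + b·(-0.9397) = −1.00396.
Apparent dip = arctan|1.00396| = 45.11° (true dip is 53.9°, so apparent ≤ true as expected).

45.11°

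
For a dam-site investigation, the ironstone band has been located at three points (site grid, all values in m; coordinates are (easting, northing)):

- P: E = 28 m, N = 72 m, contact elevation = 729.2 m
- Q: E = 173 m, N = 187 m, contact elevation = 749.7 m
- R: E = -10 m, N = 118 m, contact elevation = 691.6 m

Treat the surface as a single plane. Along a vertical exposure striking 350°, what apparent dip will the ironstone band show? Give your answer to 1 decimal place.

26.6°

Two edge vectors: P→Q = (145, 115, 20.5), P→R = (-38, 46, -37.6).
Normal n = (P→Q) × (P→R) = (-5267, 4673, 11040).
So ∂z/∂E = −n_x/n_z = 0.47708 and ∂z/∂N = −n_y/n_z = −0.42328.
Unit vector along 350° is (sin 350°, cos 350°) = (-0.1736, 0.9848).
Slope in that direction = a·(-0.1736) + b·(0.9848) = −0.49969.
Apparent dip = arctan|0.49969| = 26.6° (true dip is 32.5°, so apparent ≤ true as expected).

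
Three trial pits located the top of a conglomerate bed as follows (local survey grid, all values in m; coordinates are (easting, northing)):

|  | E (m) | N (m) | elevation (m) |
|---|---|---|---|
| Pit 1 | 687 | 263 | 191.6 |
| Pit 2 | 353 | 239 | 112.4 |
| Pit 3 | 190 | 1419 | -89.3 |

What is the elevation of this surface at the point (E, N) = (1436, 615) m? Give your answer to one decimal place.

328.4 m

Let the plane be z = a·E + b·N + c.
Pit 2−Pit 1: −334a − 24b = −79.2;  Pit 3−Pit 1: −497a + 1156b = −280.9.
Solving gives a = 0.246957, b = −0.136819.
Then c = 191.6 − a·687 − b·263 = 57.92.
At (1436, 615): z = 354.6 − 84.1 + 57.92 = 328.4 m.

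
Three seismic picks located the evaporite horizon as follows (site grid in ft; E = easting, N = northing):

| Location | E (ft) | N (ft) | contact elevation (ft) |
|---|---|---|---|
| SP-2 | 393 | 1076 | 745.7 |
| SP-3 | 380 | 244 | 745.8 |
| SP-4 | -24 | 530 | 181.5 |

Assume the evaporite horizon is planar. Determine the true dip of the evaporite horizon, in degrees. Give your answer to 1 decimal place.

54.1°

Let the plane be z = a·E + b·N + c.
SP-3−SP-2: −13a − 832b = 0.1;  SP-4−SP-2: −417a − 546b = −564.2.
Solving gives a = 1.38142, b = −0.02170.
Gradient magnitude |∇z| = √(a² + b²) = √(1.90831 + 0.00047) = 1.38159.
True dip = arctan(1.38159) = 54.1°, dipping toward W (azimuth ≈ 271°).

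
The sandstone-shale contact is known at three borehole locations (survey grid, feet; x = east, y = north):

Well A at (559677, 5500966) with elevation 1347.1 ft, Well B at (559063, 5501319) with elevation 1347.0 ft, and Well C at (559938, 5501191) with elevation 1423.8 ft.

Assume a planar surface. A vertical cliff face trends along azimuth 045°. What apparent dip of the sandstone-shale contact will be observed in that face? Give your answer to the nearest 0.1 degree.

Two edge vectors: Well A→Well B = (-614, 353, -0.1), Well A→Well C = (261, 225, 76.7).
Normal n = (Well A→Well B) × (Well A→Well C) = (27097.6, 47067.7, -230283).
So ∂z/∂x = −n_x/n_z = 0.11767 and ∂z/∂y = −n_y/n_z = 0.20439.
Unit vector along 045° is (sin 45°, cos 45°) = (0.7071, 0.7071).
Slope in that direction = a·(0.7071) + b·(0.7071) = 0.22773.
Apparent dip = arctan|0.22773| = 12.8° (true dip is 13.3°, so apparent ≤ true as expected).

12.8°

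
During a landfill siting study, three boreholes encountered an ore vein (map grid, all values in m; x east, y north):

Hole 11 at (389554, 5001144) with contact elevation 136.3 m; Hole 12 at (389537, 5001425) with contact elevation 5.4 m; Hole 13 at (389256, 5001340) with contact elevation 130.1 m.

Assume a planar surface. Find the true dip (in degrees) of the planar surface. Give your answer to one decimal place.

Two edge vectors: Hole 11→Hole 12 = (-17, 281, -130.9), Hole 11→Hole 13 = (-298, 196, -6.2).
Normal n = (Hole 11→Hole 12) × (Hole 11→Hole 13) = (23914.2, 38902.8, 80406).
So ∂z/∂x = −n_x/n_z = −0.29742 and ∂z/∂y = −n_y/n_z = −0.48383.
Gradient magnitude |∇z| = √(a² + b²) = √(0.08846 + 0.23409) = 0.56793.
True dip = arctan(0.56793) = 29.6°, dipping toward NNE (azimuth ≈ 032°).

29.6°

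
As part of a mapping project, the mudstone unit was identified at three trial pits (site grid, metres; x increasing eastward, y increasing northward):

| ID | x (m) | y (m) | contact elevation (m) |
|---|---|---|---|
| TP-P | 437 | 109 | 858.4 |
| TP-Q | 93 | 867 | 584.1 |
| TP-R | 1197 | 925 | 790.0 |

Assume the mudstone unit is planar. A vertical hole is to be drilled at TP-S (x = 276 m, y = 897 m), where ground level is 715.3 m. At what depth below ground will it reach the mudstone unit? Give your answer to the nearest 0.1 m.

Let the plane be z = a·x + b·y + c.
TP-Q−TP-P: −344a + 758b = −274.3;  TP-R−TP-P: 760a + 816b = −68.4.
Solving gives a = 0.200729, b = −0.270777.
Then c = 858.4 − a·437 − b·109 = 800.20.
At (276, 897): z_contact = 55.40 − 242.89 + 800.20 = 612.71 m.
Depth below ground = 715.3 − 612.71 = 102.6 m.

102.6 m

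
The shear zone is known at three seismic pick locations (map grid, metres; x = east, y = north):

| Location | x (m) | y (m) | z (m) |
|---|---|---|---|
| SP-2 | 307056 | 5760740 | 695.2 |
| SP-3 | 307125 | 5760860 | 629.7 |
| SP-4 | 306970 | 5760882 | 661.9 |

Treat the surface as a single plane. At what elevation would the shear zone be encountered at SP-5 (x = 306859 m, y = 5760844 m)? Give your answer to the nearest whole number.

Let the plane be z = a·x + b·y + c.
SP-3−SP-2: 69a + 120b = −65.5;  SP-4−SP-2: −86a + 142b = −33.3.
Solving gives a = −0.26369420, b = −0.39420917.
Then c = 695.2 − a·307056 − b·5760740 = 2352600.60.
At (306859, 5760844): z = −80916.9 − 2270977.5 + 2352600.60 = 706.2 m.

706 m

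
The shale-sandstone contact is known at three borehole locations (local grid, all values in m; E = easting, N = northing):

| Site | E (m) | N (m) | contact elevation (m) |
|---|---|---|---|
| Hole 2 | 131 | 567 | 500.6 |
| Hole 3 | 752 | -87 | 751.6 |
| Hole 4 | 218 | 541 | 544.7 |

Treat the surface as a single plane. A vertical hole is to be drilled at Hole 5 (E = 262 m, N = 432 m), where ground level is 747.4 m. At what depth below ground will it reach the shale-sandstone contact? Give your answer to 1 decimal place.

Two edge vectors: Hole 2→Hole 3 = (621, -654, 251), Hole 2→Hole 4 = (87, -26, 44.1).
Normal n = (Hole 2→Hole 3) × (Hole 2→Hole 4) = (-22315.4, -5549.1, 40752).
So ∂z/∂E = −n_x/n_z = 0.54759 and ∂z/∂N = −n_y/n_z = 0.13617.
Intercept c from Hole 2: 500.6 − 71.73 − 77.21 = 351.66.
At (262, 432): z_contact = 143.47 + 58.82 + 351.66 = 553.95 m.
Depth below ground = 747.4 − 553.95 = 193.4 m.

193.4 m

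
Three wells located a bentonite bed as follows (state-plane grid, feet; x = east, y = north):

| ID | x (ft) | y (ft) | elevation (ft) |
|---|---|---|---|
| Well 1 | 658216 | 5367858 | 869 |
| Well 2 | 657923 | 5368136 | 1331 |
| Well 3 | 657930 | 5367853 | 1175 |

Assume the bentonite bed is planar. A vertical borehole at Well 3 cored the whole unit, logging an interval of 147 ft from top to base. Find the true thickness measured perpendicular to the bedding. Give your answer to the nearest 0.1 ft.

Let the plane be z = a·x + b·y + c.
Well 2−Well 1: −293a + 278b = 462;  Well 3−Well 1: −286a − 5b = 306.
Solving gives a = −1.07910, b = 0.52455.
|∇z| = √(a²+b²) = 1.19984, so dip δ = arctan(1.19984) = 50.19°.
True thickness = vertical thickness × cos δ = 147 × cos 50.19° = 94.1 ft.

94.1 ft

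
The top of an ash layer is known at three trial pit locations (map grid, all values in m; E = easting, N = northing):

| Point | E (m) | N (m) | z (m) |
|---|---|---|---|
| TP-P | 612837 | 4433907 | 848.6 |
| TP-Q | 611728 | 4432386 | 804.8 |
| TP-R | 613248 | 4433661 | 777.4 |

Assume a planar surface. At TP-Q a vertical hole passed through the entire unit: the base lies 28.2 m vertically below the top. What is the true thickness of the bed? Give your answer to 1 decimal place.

27.9 m

Two edge vectors: TP-P→TP-Q = (-1109, -1521, -43.8), TP-P→TP-R = (411, -246, -71.2).
Normal n = (TP-P→TP-Q) × (TP-P→TP-R) = (97520.4, -96962.6, 897945).
So ∂z/∂E = −n_x/n_z = −0.10860 and ∂z/∂N = −n_y/n_z = 0.10798.
|∇z| = √(a²+b²) = 0.15315, so dip δ = arctan(0.15315) = 8.71°.
True thickness = vertical thickness × cos δ = 28.2 × cos 8.71° = 27.9 m.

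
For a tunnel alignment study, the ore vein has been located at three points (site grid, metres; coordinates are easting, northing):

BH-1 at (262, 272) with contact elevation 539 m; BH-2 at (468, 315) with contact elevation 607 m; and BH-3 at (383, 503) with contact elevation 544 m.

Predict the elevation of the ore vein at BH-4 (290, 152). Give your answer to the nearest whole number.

Let the plane be z = a·easting + b·northing + c.
BH-2−BH-1: 206a + 43b = 68;  BH-3−BH-1: 121a + 231b = 5.
Solving gives a = 0.36555, b = −0.16983.
Then c = 539 − a·262 − b·272 = 489.42.
At (290, 152): z = 106.0 − 25.8 + 489.42 = 569.6 m.

570 m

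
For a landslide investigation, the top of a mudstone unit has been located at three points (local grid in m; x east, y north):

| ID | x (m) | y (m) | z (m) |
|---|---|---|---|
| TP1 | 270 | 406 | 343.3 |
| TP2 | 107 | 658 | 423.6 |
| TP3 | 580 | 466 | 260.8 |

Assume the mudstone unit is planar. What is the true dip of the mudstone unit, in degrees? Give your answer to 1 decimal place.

17.7°

Let the plane be z = a·x + b·y + c.
TP2−TP1: −163a + 252b = 80.3;  TP3−TP1: 310a + 60b = −82.5.
Solving gives a = −0.29133, b = 0.13021.
Gradient magnitude |∇z| = √(a² + b²) = √(0.08487 + 0.01695) = 0.31911.
True dip = arctan(0.31911) = 17.7°, dipping toward ESE (azimuth ≈ 114°).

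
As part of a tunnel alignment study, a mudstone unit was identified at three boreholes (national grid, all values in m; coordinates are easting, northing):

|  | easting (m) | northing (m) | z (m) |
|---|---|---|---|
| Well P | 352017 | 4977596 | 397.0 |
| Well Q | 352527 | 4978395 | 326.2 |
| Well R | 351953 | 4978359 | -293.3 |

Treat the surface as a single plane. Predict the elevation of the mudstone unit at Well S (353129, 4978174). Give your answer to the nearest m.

1185 m

Let the plane be z = a·easting + b·northing + c.
Well Q−Well P: 510a + 799b = −70.8;  Well R−Well P: −64a + 763b = −690.3.
Solving gives a = 1.13006523, b = −0.80992900.
Then c = 397 − a·352017 − b·4977596 = 3634094.16.
At (353129, 4978174): z = 399058.8 − 4031967.5 + 3634094.16 = 1185.5 m.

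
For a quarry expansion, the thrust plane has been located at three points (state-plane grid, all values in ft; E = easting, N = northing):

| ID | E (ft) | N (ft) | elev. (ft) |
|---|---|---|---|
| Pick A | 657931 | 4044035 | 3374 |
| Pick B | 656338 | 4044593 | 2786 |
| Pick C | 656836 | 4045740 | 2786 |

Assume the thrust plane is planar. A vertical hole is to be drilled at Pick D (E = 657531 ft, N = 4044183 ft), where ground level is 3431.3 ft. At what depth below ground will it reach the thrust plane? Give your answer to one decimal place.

Let the plane be z = a·E + b·N + c.
Pick B−Pick A: −1593a + 558b = −588;  Pick C−Pick A: −1095a + 1705b = −588.
Solving gives a = 0.320388778, b = −0.139105154.
Then c = 3374 − a·657931 − b·4044035 = 355126.40.
At (657531, 4044183): z_contact = 210665.55 − 562566.70 + 355126.40 = 3225.26 ft.
Depth below ground = 3431.3 − 3225.26 = 206.0 ft.

206.0 ft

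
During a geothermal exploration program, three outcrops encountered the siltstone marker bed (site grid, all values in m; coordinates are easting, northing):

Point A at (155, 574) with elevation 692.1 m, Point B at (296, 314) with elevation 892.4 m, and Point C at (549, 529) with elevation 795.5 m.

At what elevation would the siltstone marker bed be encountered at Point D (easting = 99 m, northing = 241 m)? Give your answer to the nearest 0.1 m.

Let the plane be z = a·easting + b·northing + c.
Point B−Point A: 141a − 260b = 200.3;  Point C−Point A: 394a − 45b = 103.4.
Solving gives a = 0.18597, b = −0.66953.
Then c = 692.1 − a·155 − b·574 = 1047.59.
At (99, 241): z = 18.4 − 161.4 + 1047.59 = 904.6 m.

904.6 m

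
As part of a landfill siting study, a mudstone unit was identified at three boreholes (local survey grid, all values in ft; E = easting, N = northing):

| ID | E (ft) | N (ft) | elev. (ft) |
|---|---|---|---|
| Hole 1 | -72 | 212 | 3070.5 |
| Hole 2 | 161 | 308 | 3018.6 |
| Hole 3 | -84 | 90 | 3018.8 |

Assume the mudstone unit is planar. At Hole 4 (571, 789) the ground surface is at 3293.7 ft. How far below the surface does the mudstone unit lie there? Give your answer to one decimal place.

221.5 ft

Two edge vectors: Hole 1→Hole 2 = (233, 96, -51.9), Hole 1→Hole 3 = (-12, -122, -51.7).
Normal n = (Hole 1→Hole 2) × (Hole 1→Hole 3) = (-11295, 12668.9, -27274).
So ∂z/∂E = −n_x/n_z = −0.41413 and ∂z/∂N = −n_y/n_z = 0.46450.
Intercept c from Hole 1: 3070.5 − 29.82 − 98.47 = 2942.21.
At (571, 789): z_contact = −236.47 + 366.49 + 2942.21 = 3072.23 ft.
Depth below ground = 3293.7 − 3072.23 = 221.5 ft.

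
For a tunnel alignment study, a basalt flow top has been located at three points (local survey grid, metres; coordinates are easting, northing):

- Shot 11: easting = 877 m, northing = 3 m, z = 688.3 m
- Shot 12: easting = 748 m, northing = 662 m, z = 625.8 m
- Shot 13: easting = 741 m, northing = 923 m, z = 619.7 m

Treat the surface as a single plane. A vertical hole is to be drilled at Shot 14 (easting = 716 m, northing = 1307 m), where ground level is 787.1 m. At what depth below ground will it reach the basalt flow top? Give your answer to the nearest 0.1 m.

Let the plane be z = a·easting + b·northing + c.
Shot 12−Shot 11: −129a + 659b = −62.5;  Shot 13−Shot 11: −136a + 920b = −68.6.
Solving gives a = 0.423066, b = −0.012025.
Then c = 688.3 − a·877 − b·3 = 317.31.
At (716, 1307): z_contact = 302.92 − 15.72 + 317.31 = 604.51 m.
Depth below ground = 787.1 − 604.51 = 182.6 m.

182.6 m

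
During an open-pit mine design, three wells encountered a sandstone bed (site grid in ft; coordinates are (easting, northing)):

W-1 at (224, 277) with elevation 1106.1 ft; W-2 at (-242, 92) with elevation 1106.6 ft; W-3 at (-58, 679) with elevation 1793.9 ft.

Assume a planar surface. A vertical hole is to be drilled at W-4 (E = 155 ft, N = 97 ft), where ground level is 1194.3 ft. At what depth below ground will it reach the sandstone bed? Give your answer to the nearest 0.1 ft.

Let the plane be z = a·E + b·N + c.
W-2−W-1: −466a − 185b = 0.5;  W-3−W-1: −282a + 402b = 687.8.
Solving gives a = −0.53212, b = 1.33767.
Then c = 1106.1 − a·224 − b·277 = 854.76.
At (155, 97): z_contact = −82.48 + 129.75 + 854.76 = 902.04 ft.
Depth below ground = 1194.3 − 902.04 = 292.3 ft.

292.3 ft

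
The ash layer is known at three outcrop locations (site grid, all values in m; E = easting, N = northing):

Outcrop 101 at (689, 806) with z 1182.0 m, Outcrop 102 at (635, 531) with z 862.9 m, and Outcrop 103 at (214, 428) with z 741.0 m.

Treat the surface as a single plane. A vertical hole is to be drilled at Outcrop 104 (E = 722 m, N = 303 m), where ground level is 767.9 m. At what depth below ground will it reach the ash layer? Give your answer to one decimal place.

Two edge vectors: Outcrop 101→Outcrop 102 = (-54, -275, -319.1), Outcrop 101→Outcrop 103 = (-475, -378, -441).
Normal n = (Outcrop 101→Outcrop 102) × (Outcrop 101→Outcrop 103) = (655.2, 127758.5, -110213).
So ∂z/∂E = −n_x/n_z = 0.00594 and ∂z/∂N = −n_y/n_z = 1.15920.
Intercept c from Outcrop 101: 1182 − 4.10 − 934.31 = 243.59.
At (722, 303): z_contact = 4.29 + 351.24 + 243.59 = 599.12 m.
Depth below ground = 767.9 − 599.12 = 168.8 m.

168.8 m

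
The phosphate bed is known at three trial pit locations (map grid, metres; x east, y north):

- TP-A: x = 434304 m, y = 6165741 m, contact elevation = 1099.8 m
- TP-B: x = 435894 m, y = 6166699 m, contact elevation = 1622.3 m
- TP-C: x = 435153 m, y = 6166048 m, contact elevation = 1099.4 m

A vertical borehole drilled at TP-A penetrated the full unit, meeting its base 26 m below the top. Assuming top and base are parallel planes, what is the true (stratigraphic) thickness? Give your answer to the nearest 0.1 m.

14.7 m

Two edge vectors: TP-A→TP-B = (1590, 958, 522.5), TP-A→TP-C = (849, 307, -0.4).
Normal n = (TP-A→TP-B) × (TP-A→TP-C) = (-160790.7, 444238.5, -325212).
So ∂z/∂x = −n_x/n_z = −0.49442 and ∂z/∂y = −n_y/n_z = 1.36600.
|∇z| = √(a²+b²) = 1.45272, so dip δ = arctan(1.45272) = 55.46°.
True thickness = vertical thickness × cos δ = 26 × cos 55.46° = 14.7 m.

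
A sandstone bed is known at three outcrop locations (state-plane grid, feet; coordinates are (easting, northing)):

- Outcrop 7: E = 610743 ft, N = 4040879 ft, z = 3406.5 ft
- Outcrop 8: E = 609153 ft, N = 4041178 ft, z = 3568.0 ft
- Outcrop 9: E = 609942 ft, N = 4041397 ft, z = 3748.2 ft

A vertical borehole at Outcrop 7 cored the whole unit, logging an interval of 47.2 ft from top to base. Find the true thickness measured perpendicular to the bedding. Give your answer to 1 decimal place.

38.5 ft

Two edge vectors: Outcrop 7→Outcrop 8 = (-1590, 299, 161.5), Outcrop 7→Outcrop 9 = (-801, 518, 341.7).
Normal n = (Outcrop 7→Outcrop 8) × (Outcrop 7→Outcrop 9) = (18511.3, 413941.5, -584121).
So ∂z/∂E = −n_x/n_z = 0.03169 and ∂z/∂N = −n_y/n_z = 0.70866.
|∇z| = √(a²+b²) = 0.70937, so dip δ = arctan(0.70937) = 35.35°.
True thickness = vertical thickness × cos δ = 47.2 × cos 35.35° = 38.5 ft.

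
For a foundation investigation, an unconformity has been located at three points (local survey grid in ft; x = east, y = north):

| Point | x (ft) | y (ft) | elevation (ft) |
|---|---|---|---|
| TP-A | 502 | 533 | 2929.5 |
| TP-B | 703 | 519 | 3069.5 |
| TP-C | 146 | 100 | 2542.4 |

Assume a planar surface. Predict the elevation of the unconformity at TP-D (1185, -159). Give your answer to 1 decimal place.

3209.4 ft

Let the plane be z = a·x + b·y + c.
TP-B−TP-A: 201a − 14b = 140;  TP-C−TP-A: −356a − 433b = −387.1.
Solving gives a = 0.717687, b = 0.303934.
Then c = 2929.5 − a·502 − b·533 = 2407.22.
At (1185, -159): z = 850.5 − 48.3 + 2407.22 = 3209.4 ft.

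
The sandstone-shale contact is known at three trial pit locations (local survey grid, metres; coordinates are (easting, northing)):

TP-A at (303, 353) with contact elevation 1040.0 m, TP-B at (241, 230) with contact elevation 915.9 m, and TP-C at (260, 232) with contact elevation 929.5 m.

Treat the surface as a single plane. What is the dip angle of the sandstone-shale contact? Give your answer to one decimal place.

Two edge vectors: TP-A→TP-B = (-62, -123, -124.1), TP-A→TP-C = (-43, -121, -110.5).
Normal n = (TP-A→TP-B) × (TP-A→TP-C) = (-1424.6, -1514.7, 2213).
So ∂z/∂E = −n_x/n_z = 0.64374 and ∂z/∂N = −n_y/n_z = 0.68446.
Gradient magnitude |∇z| = √(a² + b²) = √(0.41440 + 0.46848) = 0.93962.
True dip = arctan(0.93962) = 43.2°, dipping toward SW (azimuth ≈ 223°).

43.2°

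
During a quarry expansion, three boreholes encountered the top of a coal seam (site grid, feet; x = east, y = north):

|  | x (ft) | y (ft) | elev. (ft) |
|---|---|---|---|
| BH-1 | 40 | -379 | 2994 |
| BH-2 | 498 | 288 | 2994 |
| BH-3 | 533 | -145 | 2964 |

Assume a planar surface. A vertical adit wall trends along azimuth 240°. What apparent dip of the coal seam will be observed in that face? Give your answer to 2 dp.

Let the plane be z = a·x + b·y + c.
BH-2−BH-1: 458a + 667b = 0;  BH-3−BH-1: 493a + 234b = −30.
Solving gives a = −0.09027, b = 0.06199.
Unit vector along 240° is (sin 240°, cos 240°) = (-0.8660, -0.5000).
Slope in that direction = a·(-0.8660) + b·(-0.5000) = 0.04719.
Apparent dip = arctan|0.04719| = 2.70° (true dip is 6.2°, so apparent ≤ true as expected).

2.70°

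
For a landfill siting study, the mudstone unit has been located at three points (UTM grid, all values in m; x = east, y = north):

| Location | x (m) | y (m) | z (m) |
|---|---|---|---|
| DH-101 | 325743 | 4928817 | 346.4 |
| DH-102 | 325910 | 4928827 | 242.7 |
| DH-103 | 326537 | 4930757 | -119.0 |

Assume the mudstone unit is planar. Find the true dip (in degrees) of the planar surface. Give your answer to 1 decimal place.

31.9°

Two edge vectors: DH-101→DH-102 = (167, 10, -103.7), DH-101→DH-103 = (794, 1940, -465.4).
Normal n = (DH-101→DH-102) × (DH-101→DH-103) = (196524, -4616, 316040).
So ∂z/∂x = −n_x/n_z = −0.62183 and ∂z/∂y = −n_y/n_z = 0.01461.
Gradient magnitude |∇z| = √(a² + b²) = √(0.38668 + 0.00021) = 0.62200.
True dip = arctan(0.62200) = 31.9°, dipping toward E (azimuth ≈ 091°).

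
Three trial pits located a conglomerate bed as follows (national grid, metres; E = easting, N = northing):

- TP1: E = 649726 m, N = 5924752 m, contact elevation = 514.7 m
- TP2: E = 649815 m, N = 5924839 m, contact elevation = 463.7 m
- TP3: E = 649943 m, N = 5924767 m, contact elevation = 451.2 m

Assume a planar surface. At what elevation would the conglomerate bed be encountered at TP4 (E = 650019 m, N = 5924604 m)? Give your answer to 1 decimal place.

480.9 m

Let the plane be z = a·E + b·N + c.
TP2−TP1: 89a + 87b = −51;  TP3−TP1: 217a + 15b = −63.5.
Solving gives a = −0.271289330, b = −0.308681031.
Then c = 514.7 − a·649726 − b·5924752 = 2005636.98.
At (650019, 5924604): z = −176343.2 − 1828812.9 + 2005636.98 = 480.9 m.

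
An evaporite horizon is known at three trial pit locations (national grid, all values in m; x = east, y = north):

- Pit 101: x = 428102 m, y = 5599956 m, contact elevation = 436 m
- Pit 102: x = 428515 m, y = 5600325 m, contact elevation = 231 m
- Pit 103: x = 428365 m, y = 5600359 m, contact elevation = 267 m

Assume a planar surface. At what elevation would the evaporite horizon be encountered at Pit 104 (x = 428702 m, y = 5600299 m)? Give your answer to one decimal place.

182.4 m

Two edge vectors: Pit 101→Pit 102 = (413, 369, -205), Pit 101→Pit 103 = (263, 403, -169).
Normal n = (Pit 101→Pit 102) × (Pit 101→Pit 103) = (20254, 15882, 69392).
So ∂z/∂x = −n_x/n_z = −0.291878026 and ∂z/∂y = −n_y/n_z = −0.228873645.
Intercept c from Pit 101: 436 + 124953.57 + 1281682.34 = 1407071.91.
At (428702, 5600299): z = −125128.7 − 1281760.8 + 1407071.91 = 182.4 m.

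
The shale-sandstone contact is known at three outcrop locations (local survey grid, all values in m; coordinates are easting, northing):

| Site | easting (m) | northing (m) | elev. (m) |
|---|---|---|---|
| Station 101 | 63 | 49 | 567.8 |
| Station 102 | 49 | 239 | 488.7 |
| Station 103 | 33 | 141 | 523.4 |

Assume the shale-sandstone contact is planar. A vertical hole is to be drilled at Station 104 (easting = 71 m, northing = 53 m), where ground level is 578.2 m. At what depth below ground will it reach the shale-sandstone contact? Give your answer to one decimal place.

9.9 m

Let the plane be z = a·easting + b·northing + c.
Station 102−Station 101: −14a + 190b = −79.1;  Station 103−Station 101: −30a + 92b = −44.4.
Solving gives a = 0.26265, b = −0.39696.
Then c = 567.8 − a·63 − b·49 = 570.70.
At (71, 53): z_contact = 18.65 − 21.04 + 570.70 = 568.31 m.
Depth below ground = 578.2 − 568.31 = 9.9 m.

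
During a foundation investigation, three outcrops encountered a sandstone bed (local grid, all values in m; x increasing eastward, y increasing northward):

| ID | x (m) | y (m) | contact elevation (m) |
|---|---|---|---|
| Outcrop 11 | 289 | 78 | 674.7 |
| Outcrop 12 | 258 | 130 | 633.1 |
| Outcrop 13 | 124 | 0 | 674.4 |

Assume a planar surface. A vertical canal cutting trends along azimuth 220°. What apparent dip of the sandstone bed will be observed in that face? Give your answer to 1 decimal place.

Let the plane be z = a·x + b·y + c.
Outcrop 12−Outcrop 11: −31a + 52b = −41.6;  Outcrop 13−Outcrop 11: −165a − 78b = −0.3.
Solving gives a = 0.29645, b = −0.62327.
Unit vector along 220° is (sin 220°, cos 220°) = (-0.6428, -0.7660).
Slope in that direction = a·(-0.6428) + b·(-0.7660) = 0.28689.
Apparent dip = arctan|0.28689| = 16.0° (true dip is 34.6°, so apparent ≤ true as expected).

16.0°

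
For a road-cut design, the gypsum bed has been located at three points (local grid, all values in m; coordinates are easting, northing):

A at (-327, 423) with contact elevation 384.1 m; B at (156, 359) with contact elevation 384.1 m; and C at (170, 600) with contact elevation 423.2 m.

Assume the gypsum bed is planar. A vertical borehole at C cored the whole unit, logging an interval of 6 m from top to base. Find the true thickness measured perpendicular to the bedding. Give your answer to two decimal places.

5.92 m

Let the plane be z = a·easting + b·northing + c.
B−A: 483a − 64b = 0;  C−A: 497a + 177b = 39.1.
Solving gives a = 0.02133, b = 0.16100.
|∇z| = √(a²+b²) = 0.16241, so dip δ = arctan(0.16241) = 9.22°.
True thickness = vertical thickness × cos δ = 6 × cos 9.22° = 5.92 m.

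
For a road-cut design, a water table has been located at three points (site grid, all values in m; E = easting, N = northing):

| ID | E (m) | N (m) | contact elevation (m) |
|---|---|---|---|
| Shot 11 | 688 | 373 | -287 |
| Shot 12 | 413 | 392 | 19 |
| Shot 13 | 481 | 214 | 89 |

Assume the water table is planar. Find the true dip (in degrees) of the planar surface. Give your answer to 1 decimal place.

55.2°

Two edge vectors: Shot 11→Shot 12 = (-275, 19, 306), Shot 11→Shot 13 = (-207, -159, 376).
Normal n = (Shot 11→Shot 12) × (Shot 11→Shot 13) = (55798, 40058, 47658).
So ∂z/∂E = −n_x/n_z = −1.17080 and ∂z/∂N = −n_y/n_z = −0.84053.
Gradient magnitude |∇z| = √(a² + b²) = √(1.37077 + 0.70649) = 1.44127.
True dip = arctan(1.44127) = 55.2°, dipping toward NE (azimuth ≈ 054°).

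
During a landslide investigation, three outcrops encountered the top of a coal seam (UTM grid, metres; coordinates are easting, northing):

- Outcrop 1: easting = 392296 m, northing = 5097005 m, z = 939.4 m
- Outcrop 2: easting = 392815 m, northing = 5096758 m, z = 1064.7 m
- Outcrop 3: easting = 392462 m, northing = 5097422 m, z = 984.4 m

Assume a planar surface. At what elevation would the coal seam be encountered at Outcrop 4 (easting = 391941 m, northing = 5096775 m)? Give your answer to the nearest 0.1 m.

849.7 m

Let the plane be z = a·easting + b·northing + c.
Outcrop 2−Outcrop 1: 519a − 247b = 125.3;  Outcrop 3−Outcrop 1: 166a + 417b = 45.
Solving gives a = 0.246149752, b = 0.009925998.
Then c = 939.4 − a·392296 − b·5097005 = −146217.02.
At (391941, 5096775): z = 96476.2 + 50590.6 − 146217.02 = 849.7 m.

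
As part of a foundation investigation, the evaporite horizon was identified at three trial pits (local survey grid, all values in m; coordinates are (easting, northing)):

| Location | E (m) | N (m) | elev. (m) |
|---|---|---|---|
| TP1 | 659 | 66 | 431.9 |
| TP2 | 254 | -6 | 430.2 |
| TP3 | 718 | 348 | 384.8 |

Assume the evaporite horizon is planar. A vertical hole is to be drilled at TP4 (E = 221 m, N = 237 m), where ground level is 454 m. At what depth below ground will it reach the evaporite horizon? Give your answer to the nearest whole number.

67 m

Let the plane be z = a·E + b·N + c.
TP2−TP1: −405a − 72b = −1.7;  TP3−TP1: 59a + 282b = −47.1.
Solving gives a = 0.03520, b = −0.17439.
Then c = 431.9 − a·659 − b·66 = 420.21.
At (221, 237): z_contact = 7.8 − 41.3 + 420.21 = 386.7 m.
Depth below ground = 454 − 386.7 = 67 m.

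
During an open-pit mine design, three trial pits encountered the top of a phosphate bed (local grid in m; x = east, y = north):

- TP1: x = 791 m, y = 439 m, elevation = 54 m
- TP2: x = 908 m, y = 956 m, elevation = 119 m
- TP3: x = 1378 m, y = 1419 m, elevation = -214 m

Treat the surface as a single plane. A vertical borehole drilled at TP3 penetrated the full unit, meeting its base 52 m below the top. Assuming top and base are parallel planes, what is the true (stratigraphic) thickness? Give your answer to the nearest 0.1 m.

34.4 m

Let the plane be z = a·x + b·y + c.
TP2−TP1: 117a + 517b = 65;  TP3−TP1: 587a + 980b = −268.
Solving gives a = −1.07116, b = 0.36814.
|∇z| = √(a²+b²) = 1.13266, so dip δ = arctan(1.13266) = 48.56°.
True thickness = vertical thickness × cos δ = 52 × cos 48.56° = 34.4 m.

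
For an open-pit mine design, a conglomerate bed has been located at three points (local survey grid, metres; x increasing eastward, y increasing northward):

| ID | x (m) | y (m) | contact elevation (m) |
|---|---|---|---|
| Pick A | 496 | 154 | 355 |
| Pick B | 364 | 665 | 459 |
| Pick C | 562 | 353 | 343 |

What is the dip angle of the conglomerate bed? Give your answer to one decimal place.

Two edge vectors: Pick A→Pick B = (-132, 511, 104), Pick A→Pick C = (66, 199, -12).
Normal n = (Pick A→Pick B) × (Pick A→Pick C) = (-26828, 5280, -59994).
So ∂z/∂x = −n_x/n_z = −0.44718 and ∂z/∂y = −n_y/n_z = 0.08801.
Gradient magnitude |∇z| = √(a² + b²) = √(0.19997 + 0.00775) = 0.45576.
True dip = arctan(0.45576) = 24.5°, dipping toward E (azimuth ≈ 101°).

24.5°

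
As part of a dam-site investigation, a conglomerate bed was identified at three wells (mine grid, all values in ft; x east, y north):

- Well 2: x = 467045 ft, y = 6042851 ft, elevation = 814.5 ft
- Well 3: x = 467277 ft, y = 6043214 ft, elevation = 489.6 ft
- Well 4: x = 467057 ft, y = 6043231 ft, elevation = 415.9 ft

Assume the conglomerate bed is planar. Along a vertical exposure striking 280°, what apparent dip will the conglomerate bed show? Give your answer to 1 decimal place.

Two edge vectors: Well 2→Well 3 = (232, 363, -324.9), Well 2→Well 4 = (12, 380, -398.6).
Normal n = (Well 2→Well 3) × (Well 2→Well 4) = (-21229.8, 88576.4, 83804).
So ∂z/∂x = −n_x/n_z = 0.25333 and ∂z/∂y = −n_y/n_z = −1.05695.
Unit vector along 280° is (sin 280°, cos 280°) = (-0.9848, 0.1736).
Slope in that direction = a·(-0.9848) + b·(0.1736) = −0.43302.
Apparent dip = arctan|0.43302| = 23.4° (true dip is 47.4°, so apparent ≤ true as expected).

23.4°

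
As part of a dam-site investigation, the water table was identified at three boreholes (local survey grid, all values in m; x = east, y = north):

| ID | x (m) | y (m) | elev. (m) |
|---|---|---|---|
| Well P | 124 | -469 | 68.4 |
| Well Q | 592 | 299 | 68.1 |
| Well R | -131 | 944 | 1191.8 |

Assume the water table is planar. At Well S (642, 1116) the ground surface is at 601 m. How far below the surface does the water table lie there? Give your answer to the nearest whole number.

Two edge vectors: Well P→Well Q = (468, 768, -0.3), Well P→Well R = (-255, 1413, 1123.4).
Normal n = (Well P→Well Q) × (Well P→Well R) = (863195.1, -525674.7, 857124).
So ∂z/∂x = −n_x/n_z = −1.00708 and ∂z/∂y = −n_y/n_z = 0.61330.
Intercept c from Well P: 68.4 + 124.88 + 287.64 = 480.92.
At (642, 1116): z_contact = −646.5 + 684.4 + 480.92 = 518.8 m.
Depth below ground = 601 − 518.8 = 82 m.

82 m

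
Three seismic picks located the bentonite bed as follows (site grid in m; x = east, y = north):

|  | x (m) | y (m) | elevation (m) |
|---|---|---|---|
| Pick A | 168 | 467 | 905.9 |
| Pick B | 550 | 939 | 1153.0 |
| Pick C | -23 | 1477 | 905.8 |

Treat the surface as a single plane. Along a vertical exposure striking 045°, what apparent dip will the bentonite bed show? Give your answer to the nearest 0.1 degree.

23.8°

Let the plane be z = a·x + b·y + c.
Pick B−Pick A: 382a + 472b = 247.1;  Pick C−Pick A: −191a + 1010b = −0.1.
Solving gives a = 0.52444, b = 0.09908.
Unit vector along 045° is (sin 45°, cos 45°) = (0.7071, 0.7071).
Slope in that direction = a·(0.7071) + b·(0.7071) = 0.44089.
Apparent dip = arctan|0.44089| = 23.8° (true dip is 28.1°, so apparent ≤ true as expected).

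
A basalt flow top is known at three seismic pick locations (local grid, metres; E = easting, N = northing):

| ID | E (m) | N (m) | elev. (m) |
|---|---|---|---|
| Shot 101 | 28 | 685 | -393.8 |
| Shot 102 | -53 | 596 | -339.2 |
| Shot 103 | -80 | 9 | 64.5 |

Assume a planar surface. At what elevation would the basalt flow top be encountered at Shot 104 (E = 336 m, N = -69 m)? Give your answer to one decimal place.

Two edge vectors: Shot 101→Shot 102 = (-81, -89, 54.6), Shot 101→Shot 103 = (-108, -676, 458.3).
Normal n = (Shot 101→Shot 102) × (Shot 101→Shot 103) = (-3879.1, 31225.5, 45144).
So ∂z/∂E = −n_x/n_z = 0.08593 and ∂z/∂N = −n_y/n_z = −0.69169.
Intercept c from Shot 101: -393.8 − 2.41 + 473.81 = 77.60.
At (336, -69): z = 28.9 + 47.7 + 77.60 = 154.2 m.

154.2 m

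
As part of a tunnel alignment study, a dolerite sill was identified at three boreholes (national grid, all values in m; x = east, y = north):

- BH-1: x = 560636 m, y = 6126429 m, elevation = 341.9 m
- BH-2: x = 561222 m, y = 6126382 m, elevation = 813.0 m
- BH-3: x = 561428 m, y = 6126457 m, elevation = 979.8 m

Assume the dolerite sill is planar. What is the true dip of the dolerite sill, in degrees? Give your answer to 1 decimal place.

38.8°

Let the plane be z = a·x + b·y + c.
BH-2−BH-1: 586a − 47b = 471.1;  BH-3−BH-1: 792a + 28b = 637.9.
Solving gives a = 0.80497, b = 0.01302.
Gradient magnitude |∇z| = √(a² + b²) = √(0.64798 + 0.00017) = 0.80507.
True dip = arctan(0.80507) = 38.8°, dipping toward W (azimuth ≈ 269°).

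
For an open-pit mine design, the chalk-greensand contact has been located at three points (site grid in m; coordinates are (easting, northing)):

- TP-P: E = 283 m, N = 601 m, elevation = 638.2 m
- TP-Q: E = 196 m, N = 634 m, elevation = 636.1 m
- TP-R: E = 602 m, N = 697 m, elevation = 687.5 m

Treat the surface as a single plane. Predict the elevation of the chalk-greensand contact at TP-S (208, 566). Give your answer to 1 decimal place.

Two edge vectors: TP-P→TP-Q = (-87, 33, -2.1), TP-P→TP-R = (319, 96, 49.3).
Normal n = (TP-P→TP-Q) × (TP-P→TP-R) = (1828.5, 3619.2, -18879).
So ∂z/∂E = −n_x/n_z = 0.09685 and ∂z/∂N = −n_y/n_z = 0.19171.
Intercept c from TP-P: 638.2 − 27.41 − 115.21 = 495.58.
At (208, 566): z = 20.1 + 108.5 + 495.58 = 624.2 m.

624.2 m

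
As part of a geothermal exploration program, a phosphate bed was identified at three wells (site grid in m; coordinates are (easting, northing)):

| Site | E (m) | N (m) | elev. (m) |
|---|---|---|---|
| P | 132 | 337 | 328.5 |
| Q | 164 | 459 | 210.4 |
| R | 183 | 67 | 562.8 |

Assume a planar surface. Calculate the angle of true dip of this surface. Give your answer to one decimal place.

43.1°

Two edge vectors: P→Q = (32, 122, -118.1), P→R = (51, -270, 234.3).
Normal n = (P→Q) × (P→R) = (-3302.4, -13520.7, -14862).
So ∂z/∂E = −n_x/n_z = −0.22220 and ∂z/∂N = −n_y/n_z = −0.90975.
Gradient magnitude |∇z| = √(a² + b²) = √(0.04937 + 0.82764) = 0.93649.
True dip = arctan(0.93649) = 43.1°, dipping toward NNE (azimuth ≈ 014°).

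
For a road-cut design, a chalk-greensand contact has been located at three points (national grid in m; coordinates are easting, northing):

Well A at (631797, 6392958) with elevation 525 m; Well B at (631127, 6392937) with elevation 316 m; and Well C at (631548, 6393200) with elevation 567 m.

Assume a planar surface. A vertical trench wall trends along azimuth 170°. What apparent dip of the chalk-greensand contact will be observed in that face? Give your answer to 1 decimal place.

Two edge vectors: Well A→Well B = (-670, -21, -209), Well A→Well C = (-249, 242, 42).
Normal n = (Well A→Well B) × (Well A→Well C) = (49696, 80181, -167369).
So ∂z/∂easting = −n_x/n_z = 0.29692 and ∂z/∂northing = −n_y/n_z = 0.47907.
Unit vector along 170° is (sin 170°, cos 170°) = (0.1736, -0.9848).
Slope in that direction = a·(0.1736) + b·(-0.9848) = −0.42023.
Apparent dip = arctan|0.42023| = 22.8° (true dip is 29.4°, so apparent ≤ true as expected).

22.8°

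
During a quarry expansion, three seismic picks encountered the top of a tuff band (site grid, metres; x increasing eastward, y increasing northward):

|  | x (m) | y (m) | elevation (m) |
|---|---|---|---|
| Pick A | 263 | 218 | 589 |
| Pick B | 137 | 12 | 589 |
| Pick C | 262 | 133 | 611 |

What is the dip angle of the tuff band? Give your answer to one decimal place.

26.8°

Two edge vectors: Pick A→Pick B = (-126, -206, 0), Pick A→Pick C = (-1, -85, 22).
Normal n = (Pick A→Pick B) × (Pick A→Pick C) = (-4532, 2772, 10504).
So ∂z/∂x = −n_x/n_z = 0.43145 and ∂z/∂y = −n_y/n_z = −0.26390.
Gradient magnitude |∇z| = √(a² + b²) = √(0.18615 + 0.06964) = 0.50576.
True dip = arctan(0.50576) = 26.8°, dipping toward WNW (azimuth ≈ 301°).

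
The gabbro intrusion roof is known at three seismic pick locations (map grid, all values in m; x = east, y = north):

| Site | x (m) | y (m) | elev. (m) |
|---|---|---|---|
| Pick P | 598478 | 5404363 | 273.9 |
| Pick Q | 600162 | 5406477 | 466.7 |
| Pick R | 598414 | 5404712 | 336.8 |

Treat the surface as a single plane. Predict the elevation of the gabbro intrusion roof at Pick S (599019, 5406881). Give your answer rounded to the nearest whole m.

Let the plane be z = a·x + b·y + c.
Pick Q−Pick P: 1684a + 2114b = 192.8;  Pick R−Pick P: −64a + 349b = 62.9.
Solving gives a = −0.09084690, b = 0.16356962.
Then c = 273.9 − a·598478 − b·5404363 = −829345.84.
At (599019, 5406881): z = −54419.0 + 884401.5 − 829345.84 = 636.6 m.

637 m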